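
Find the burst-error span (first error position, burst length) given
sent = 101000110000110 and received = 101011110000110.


XOR: 000011000000000

Burst at position 4, length 2


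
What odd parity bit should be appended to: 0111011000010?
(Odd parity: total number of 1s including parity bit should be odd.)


Number of 1s in data: 6
Parity bit: 1

1


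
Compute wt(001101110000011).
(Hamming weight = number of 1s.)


Counting 1s in 001101110000011

7


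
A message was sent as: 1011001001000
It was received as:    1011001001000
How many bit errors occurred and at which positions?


XOR: 0000000000000

0 errors (received matches sent)


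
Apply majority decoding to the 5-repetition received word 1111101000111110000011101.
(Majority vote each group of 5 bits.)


Groups: 11111, 01000, 11111, 00000, 11101
Majority votes: 10101

10101


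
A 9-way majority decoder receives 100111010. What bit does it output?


Ones: 5 out of 9
Threshold: 5

1 (5/9 voted 1)


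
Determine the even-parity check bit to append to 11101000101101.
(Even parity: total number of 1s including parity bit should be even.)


Number of 1s in data: 8
Parity bit: 0

0


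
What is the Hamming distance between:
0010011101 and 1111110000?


XOR: 1101101101
Count of 1s: 7

7


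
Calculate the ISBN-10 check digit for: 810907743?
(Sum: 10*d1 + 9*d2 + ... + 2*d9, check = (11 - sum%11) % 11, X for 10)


Weighted sum: 233
233 mod 11 = 2

Check digit: 9


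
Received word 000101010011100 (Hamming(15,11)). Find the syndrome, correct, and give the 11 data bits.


Syndrome = 0: no error detected

Data: 00100011100 (no errors)


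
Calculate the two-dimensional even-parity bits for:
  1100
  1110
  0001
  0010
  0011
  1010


Row parities: 011100
Column parities: 1000

Row P: 011100, Col P: 1000, Corner: 1


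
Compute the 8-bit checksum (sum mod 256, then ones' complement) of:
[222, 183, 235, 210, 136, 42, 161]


Sum = 1189 mod 256 = 165
Complement = 90

90


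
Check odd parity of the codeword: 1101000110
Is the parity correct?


Number of 1s: 5

Yes, parity is correct (5 ones)


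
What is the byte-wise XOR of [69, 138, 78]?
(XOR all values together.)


XOR chain: 69 ^ 138 ^ 78 = 129

129


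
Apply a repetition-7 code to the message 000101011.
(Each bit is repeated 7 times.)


Each bit -> 7 copies

000000000000000000000111111100000001111111000000011111111111111


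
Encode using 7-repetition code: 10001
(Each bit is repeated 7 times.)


Each bit -> 7 copies

11111110000000000000000000001111111


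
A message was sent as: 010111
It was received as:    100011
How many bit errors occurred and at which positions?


XOR: 110100

3 error(s) at position(s): 0, 1, 3


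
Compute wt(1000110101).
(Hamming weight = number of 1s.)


Counting 1s in 1000110101

5


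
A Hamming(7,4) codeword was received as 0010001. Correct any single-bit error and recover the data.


Syndrome = 4: error at position 4

Data: 1001 (corrected bit 4)


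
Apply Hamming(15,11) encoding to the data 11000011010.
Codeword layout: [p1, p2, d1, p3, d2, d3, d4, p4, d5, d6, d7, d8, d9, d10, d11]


Parity bits: p1=1, p2=1, p3=1, p4=1

111110010011010


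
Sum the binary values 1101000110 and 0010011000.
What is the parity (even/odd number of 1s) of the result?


1101000110 = 838
0010011000 = 152
Sum = 990 = 1111011110
1s count = 8

even parity (8 ones in 1111011110)


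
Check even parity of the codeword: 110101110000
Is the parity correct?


Number of 1s: 6

Yes, parity is correct (6 ones)


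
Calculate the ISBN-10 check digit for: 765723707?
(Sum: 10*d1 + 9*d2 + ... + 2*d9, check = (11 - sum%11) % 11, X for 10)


Weighted sum: 282
282 mod 11 = 7

Check digit: 4


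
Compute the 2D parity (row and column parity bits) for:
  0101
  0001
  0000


Row parities: 010
Column parities: 0100

Row P: 010, Col P: 0100, Corner: 1


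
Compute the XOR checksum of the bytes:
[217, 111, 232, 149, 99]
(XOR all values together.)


XOR chain: 217 ^ 111 ^ 232 ^ 149 ^ 99 = 168

168


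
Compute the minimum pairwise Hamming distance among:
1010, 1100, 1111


Comparing all pairs, minimum distance: 2
Can detect 1 errors, correct 0 errors

2


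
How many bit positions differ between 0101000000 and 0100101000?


XOR: 0001101000
Count of 1s: 3

3


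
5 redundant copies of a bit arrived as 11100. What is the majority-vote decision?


Ones: 3 out of 5
Threshold: 3

1 (3/5 voted 1)


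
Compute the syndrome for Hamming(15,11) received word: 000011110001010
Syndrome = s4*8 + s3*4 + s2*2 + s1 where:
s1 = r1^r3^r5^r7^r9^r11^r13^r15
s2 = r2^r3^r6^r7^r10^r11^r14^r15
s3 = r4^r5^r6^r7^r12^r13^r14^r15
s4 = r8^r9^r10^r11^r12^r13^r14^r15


s1=0, s2=1, s3=1, s4=1

Syndrome = 14 (error at position 14)


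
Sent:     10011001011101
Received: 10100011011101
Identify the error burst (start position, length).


XOR: 00111010000000

Burst at position 2, length 5


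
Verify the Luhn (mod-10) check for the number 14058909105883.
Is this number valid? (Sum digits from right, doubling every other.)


Luhn sum = 57
57 mod 10 = 7

Invalid (Luhn sum mod 10 = 7)


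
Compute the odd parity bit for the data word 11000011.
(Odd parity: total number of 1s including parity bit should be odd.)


Number of 1s in data: 4
Parity bit: 1

1


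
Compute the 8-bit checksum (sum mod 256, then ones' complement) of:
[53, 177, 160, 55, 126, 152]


Sum = 723 mod 256 = 211
Complement = 44

44


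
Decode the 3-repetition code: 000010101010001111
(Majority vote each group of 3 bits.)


Groups: 000, 010, 101, 010, 001, 111
Majority votes: 001001

001001


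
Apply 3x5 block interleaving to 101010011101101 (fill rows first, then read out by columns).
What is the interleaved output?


Matrix:
  10101
  00111
  01101
Read columns: 100001111010111

100001111010111


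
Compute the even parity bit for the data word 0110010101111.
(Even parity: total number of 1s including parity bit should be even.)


Number of 1s in data: 8
Parity bit: 0

0


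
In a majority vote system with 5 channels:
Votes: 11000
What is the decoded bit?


Ones: 2 out of 5
Threshold: 3

0 (2/5 voted 1)


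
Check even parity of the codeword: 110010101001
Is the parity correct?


Number of 1s: 6

Yes, parity is correct (6 ones)


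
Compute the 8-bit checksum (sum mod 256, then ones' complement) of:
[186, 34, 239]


Sum = 459 mod 256 = 203
Complement = 52

52


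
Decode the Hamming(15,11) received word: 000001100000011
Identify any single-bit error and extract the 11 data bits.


Syndrome = 0: no error detected

Data: 00110000011 (no errors)


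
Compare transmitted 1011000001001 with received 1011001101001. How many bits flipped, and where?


XOR: 0000001100000

2 error(s) at position(s): 6, 7


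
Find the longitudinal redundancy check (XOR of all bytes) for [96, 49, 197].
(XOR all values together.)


XOR chain: 96 ^ 49 ^ 197 = 148

148


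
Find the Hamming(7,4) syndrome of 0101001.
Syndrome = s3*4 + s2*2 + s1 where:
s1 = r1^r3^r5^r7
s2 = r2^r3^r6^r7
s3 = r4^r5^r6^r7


s1=1, s2=0, s3=0

Syndrome = 1 (error at position 1)


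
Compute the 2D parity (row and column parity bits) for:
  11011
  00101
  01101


Row parities: 001
Column parities: 10011

Row P: 001, Col P: 10011, Corner: 1


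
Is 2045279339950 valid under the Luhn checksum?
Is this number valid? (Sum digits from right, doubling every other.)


Luhn sum = 51
51 mod 10 = 1

Invalid (Luhn sum mod 10 = 1)


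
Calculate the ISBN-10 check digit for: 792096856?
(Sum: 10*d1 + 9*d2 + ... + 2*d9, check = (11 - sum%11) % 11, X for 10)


Weighted sum: 310
310 mod 11 = 2

Check digit: 9


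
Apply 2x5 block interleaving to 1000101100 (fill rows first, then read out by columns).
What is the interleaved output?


Matrix:
  10001
  01100
Read columns: 1001010010

1001010010


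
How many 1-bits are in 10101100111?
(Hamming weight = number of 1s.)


Counting 1s in 10101100111

7


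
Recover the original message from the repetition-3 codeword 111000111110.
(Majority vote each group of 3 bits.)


Groups: 111, 000, 111, 110
Majority votes: 1011

1011


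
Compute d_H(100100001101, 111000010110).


XOR: 011100011011
Count of 1s: 7

7


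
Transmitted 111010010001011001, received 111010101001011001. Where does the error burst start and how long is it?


XOR: 000000111000000000

Burst at position 6, length 3


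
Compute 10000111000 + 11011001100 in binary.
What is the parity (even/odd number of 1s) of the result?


10000111000 = 1080
11011001100 = 1740
Sum = 2820 = 101100000100
1s count = 4

even parity (4 ones in 101100000100)


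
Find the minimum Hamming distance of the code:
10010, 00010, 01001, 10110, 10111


Comparing all pairs, minimum distance: 1
Can detect 0 errors, correct 0 errors

1


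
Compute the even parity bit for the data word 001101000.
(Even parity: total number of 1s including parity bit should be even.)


Number of 1s in data: 3
Parity bit: 1

1


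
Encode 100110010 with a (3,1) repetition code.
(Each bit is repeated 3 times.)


Each bit -> 3 copies

111000000111111000000111000


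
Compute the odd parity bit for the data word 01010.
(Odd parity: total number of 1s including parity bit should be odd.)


Number of 1s in data: 2
Parity bit: 1

1


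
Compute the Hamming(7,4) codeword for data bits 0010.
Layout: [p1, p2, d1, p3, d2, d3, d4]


Parity bits: p1=0, p2=1, p3=1

0101010


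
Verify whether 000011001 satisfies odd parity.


Number of 1s: 3

Yes, parity is correct (3 ones)


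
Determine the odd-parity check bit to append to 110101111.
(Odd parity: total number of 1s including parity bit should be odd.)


Number of 1s in data: 7
Parity bit: 0

0


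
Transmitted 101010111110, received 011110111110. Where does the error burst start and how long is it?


XOR: 110100000000

Burst at position 0, length 4


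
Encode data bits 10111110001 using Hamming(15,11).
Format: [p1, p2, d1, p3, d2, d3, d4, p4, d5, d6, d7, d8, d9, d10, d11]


Parity bits: p1=1, p2=0, p3=1, p4=0

101101101110001


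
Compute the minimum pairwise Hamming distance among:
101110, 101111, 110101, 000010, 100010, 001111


Comparing all pairs, minimum distance: 1
Can detect 0 errors, correct 0 errors

1


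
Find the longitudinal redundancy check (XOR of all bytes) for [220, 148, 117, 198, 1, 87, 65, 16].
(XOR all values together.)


XOR chain: 220 ^ 148 ^ 117 ^ 198 ^ 1 ^ 87 ^ 65 ^ 16 = 252

252


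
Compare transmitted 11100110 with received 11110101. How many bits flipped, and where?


XOR: 00010011

3 error(s) at position(s): 3, 6, 7


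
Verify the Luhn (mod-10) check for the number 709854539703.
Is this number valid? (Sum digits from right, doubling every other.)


Luhn sum = 50
50 mod 10 = 0

Valid (Luhn sum mod 10 = 0)


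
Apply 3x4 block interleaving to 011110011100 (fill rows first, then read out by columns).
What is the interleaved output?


Matrix:
  0111
  1001
  1100
Read columns: 011101100110

011101100110


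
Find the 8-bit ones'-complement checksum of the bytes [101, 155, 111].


Sum = 367 mod 256 = 111
Complement = 144

144


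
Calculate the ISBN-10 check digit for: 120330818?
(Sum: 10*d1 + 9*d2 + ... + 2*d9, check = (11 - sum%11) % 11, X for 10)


Weighted sum: 118
118 mod 11 = 8

Check digit: 3


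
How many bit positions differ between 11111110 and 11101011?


XOR: 00010101
Count of 1s: 3

3


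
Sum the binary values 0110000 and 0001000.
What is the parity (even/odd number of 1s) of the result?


0110000 = 48
0001000 = 8
Sum = 56 = 111000
1s count = 3

odd parity (3 ones in 111000)


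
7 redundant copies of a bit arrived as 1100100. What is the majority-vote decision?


Ones: 3 out of 7
Threshold: 4

0 (3/7 voted 1)


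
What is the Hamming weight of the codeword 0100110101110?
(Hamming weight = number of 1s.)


Counting 1s in 0100110101110

7


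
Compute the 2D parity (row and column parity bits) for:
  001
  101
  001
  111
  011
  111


Row parities: 101101
Column parities: 110

Row P: 101101, Col P: 110, Corner: 0


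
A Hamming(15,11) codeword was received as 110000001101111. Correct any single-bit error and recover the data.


Syndrome = 0: no error detected

Data: 00001101111 (no errors)


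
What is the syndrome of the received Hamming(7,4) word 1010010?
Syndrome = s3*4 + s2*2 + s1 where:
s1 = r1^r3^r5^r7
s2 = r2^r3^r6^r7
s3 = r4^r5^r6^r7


s1=0, s2=0, s3=1

Syndrome = 4 (error at position 4)


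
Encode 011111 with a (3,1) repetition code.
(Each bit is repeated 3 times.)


Each bit -> 3 copies

000111111111111111


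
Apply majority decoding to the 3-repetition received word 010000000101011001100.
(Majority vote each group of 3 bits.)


Groups: 010, 000, 000, 101, 011, 001, 100
Majority votes: 0001100

0001100


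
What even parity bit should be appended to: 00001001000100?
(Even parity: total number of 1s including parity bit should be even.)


Number of 1s in data: 3
Parity bit: 1

1


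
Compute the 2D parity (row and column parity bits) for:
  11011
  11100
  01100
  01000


Row parities: 0101
Column parities: 00011

Row P: 0101, Col P: 00011, Corner: 0


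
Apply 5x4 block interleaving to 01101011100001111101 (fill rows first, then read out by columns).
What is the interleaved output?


Matrix:
  0110
  1011
  1000
  0111
  1101
Read columns: 01101100111101001011

01101100111101001011


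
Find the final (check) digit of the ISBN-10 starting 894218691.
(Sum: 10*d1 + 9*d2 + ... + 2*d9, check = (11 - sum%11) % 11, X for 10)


Weighted sum: 306
306 mod 11 = 9

Check digit: 2


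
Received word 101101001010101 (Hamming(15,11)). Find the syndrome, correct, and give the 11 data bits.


Syndrome = 0: no error detected

Data: 10101010101 (no errors)


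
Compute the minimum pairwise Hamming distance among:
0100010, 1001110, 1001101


Comparing all pairs, minimum distance: 2
Can detect 1 errors, correct 0 errors

2


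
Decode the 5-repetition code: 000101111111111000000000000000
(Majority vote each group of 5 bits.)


Groups: 00010, 11111, 11111, 00000, 00000, 00000
Majority votes: 011000

011000


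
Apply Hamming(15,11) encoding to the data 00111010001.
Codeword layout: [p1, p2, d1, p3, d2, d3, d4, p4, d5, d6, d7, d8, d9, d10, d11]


Parity bits: p1=0, p2=0, p3=1, p4=1

000101111010001


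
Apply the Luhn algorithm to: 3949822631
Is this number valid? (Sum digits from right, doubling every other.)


Luhn sum = 58
58 mod 10 = 8

Invalid (Luhn sum mod 10 = 8)


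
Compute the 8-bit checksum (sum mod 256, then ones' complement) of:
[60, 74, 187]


Sum = 321 mod 256 = 65
Complement = 190

190


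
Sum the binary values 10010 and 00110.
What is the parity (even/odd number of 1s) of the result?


10010 = 18
00110 = 6
Sum = 24 = 11000
1s count = 2

even parity (2 ones in 11000)


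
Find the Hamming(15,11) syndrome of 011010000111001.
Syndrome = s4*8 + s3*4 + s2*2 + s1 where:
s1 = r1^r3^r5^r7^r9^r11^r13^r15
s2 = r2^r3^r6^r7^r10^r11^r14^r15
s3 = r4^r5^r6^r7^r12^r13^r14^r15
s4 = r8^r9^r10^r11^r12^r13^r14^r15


s1=0, s2=1, s3=1, s4=0

Syndrome = 6 (error at position 6)


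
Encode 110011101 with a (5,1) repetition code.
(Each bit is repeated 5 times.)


Each bit -> 5 copies

111111111100000000001111111111111110000011111


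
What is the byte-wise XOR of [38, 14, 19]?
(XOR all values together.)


XOR chain: 38 ^ 14 ^ 19 = 59

59


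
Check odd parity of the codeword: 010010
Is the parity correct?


Number of 1s: 2

No, parity error (2 ones)


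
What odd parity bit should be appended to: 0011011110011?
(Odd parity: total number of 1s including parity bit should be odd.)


Number of 1s in data: 8
Parity bit: 1

1


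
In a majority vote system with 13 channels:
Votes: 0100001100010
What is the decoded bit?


Ones: 4 out of 13
Threshold: 7

0 (4/13 voted 1)


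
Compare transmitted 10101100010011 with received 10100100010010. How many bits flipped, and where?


XOR: 00001000000001

2 error(s) at position(s): 4, 13


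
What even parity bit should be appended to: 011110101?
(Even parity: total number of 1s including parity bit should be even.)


Number of 1s in data: 6
Parity bit: 0

0


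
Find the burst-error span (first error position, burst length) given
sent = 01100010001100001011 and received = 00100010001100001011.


XOR: 01000000000000000000

Burst at position 1, length 1


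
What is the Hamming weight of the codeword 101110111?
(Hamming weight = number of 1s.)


Counting 1s in 101110111

7


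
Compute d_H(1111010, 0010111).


XOR: 1101101
Count of 1s: 5

5


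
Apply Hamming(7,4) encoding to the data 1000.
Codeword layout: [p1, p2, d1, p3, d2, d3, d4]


Parity bits: p1=1, p2=1, p3=0

1110000


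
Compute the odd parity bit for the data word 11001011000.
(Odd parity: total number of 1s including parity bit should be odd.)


Number of 1s in data: 5
Parity bit: 0

0


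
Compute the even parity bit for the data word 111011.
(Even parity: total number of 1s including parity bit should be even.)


Number of 1s in data: 5
Parity bit: 1

1


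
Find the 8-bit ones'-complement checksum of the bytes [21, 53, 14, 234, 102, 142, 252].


Sum = 818 mod 256 = 50
Complement = 205

205


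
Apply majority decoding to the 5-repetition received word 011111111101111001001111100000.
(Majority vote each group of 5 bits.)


Groups: 01111, 11111, 01111, 00100, 11111, 00000
Majority votes: 111010

111010


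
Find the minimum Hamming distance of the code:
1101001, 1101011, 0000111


Comparing all pairs, minimum distance: 1
Can detect 0 errors, correct 0 errors

1


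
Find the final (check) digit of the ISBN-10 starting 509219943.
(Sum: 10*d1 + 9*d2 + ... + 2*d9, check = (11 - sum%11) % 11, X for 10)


Weighted sum: 241
241 mod 11 = 10

Check digit: 1


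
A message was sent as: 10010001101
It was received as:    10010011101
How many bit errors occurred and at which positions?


XOR: 00000010000

1 error(s) at position(s): 6


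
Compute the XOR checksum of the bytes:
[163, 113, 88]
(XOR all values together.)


XOR chain: 163 ^ 113 ^ 88 = 138

138


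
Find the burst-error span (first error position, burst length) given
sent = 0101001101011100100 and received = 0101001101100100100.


XOR: 0000000000111000000

Burst at position 10, length 3


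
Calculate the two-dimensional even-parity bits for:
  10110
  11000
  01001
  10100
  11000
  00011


Row parities: 100000
Column parities: 01000

Row P: 100000, Col P: 01000, Corner: 1


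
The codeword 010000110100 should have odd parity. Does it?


Number of 1s: 4

No, parity error (4 ones)


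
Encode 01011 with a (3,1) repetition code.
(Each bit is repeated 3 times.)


Each bit -> 3 copies

000111000111111


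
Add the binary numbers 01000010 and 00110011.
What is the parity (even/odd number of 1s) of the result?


01000010 = 66
00110011 = 51
Sum = 117 = 1110101
1s count = 5

odd parity (5 ones in 1110101)


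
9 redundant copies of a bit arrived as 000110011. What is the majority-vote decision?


Ones: 4 out of 9
Threshold: 5

0 (4/9 voted 1)


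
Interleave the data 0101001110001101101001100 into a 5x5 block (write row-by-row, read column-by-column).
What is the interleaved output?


Matrix:
  01010
  01110
  00110
  11010
  01100
Read columns: 0001011011011011111000000

0001011011011011111000000


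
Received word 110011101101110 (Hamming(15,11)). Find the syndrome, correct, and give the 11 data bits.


Syndrome = 11: error at position 11

Data: 01111111110 (corrected bit 11)


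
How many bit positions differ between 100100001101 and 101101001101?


XOR: 001001000000
Count of 1s: 2

2


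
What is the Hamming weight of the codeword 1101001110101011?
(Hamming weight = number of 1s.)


Counting 1s in 1101001110101011

10


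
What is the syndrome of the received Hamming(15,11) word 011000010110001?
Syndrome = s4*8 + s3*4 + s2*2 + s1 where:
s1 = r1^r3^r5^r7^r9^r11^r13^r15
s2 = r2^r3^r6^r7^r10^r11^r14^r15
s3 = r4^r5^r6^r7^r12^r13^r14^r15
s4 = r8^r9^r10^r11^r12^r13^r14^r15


s1=1, s2=1, s3=1, s4=0

Syndrome = 7 (error at position 7)


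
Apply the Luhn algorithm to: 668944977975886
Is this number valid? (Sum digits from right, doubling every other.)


Luhn sum = 97
97 mod 10 = 7

Invalid (Luhn sum mod 10 = 7)


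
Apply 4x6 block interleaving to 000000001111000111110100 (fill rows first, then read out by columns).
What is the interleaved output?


Matrix:
  000000
  001111
  000111
  110100
Read columns: 000100010100011101100110

000100010100011101100110


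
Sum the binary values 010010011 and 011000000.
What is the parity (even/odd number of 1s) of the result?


010010011 = 147
011000000 = 192
Sum = 339 = 101010011
1s count = 5

odd parity (5 ones in 101010011)


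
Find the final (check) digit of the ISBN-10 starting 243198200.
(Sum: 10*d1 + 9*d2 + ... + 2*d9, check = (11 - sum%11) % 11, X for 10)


Weighted sum: 189
189 mod 11 = 2

Check digit: 9


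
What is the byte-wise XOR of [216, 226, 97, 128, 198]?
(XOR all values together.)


XOR chain: 216 ^ 226 ^ 97 ^ 128 ^ 198 = 29

29


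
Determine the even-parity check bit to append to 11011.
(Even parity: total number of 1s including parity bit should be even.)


Number of 1s in data: 4
Parity bit: 0

0


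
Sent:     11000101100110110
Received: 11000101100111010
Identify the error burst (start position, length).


XOR: 00000000000001100

Burst at position 13, length 2


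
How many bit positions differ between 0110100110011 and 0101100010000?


XOR: 0011000100011
Count of 1s: 5

5


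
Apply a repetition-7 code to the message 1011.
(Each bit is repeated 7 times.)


Each bit -> 7 copies

1111111000000011111111111111


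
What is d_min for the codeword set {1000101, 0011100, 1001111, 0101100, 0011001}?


Comparing all pairs, minimum distance: 2
Can detect 1 errors, correct 0 errors

2


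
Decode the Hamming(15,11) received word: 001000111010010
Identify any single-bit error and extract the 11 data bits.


Syndrome = 0: no error detected

Data: 10011010010 (no errors)


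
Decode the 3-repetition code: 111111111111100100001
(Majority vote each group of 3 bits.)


Groups: 111, 111, 111, 111, 100, 100, 001
Majority votes: 1111000

1111000


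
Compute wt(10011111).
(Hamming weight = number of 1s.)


Counting 1s in 10011111

6


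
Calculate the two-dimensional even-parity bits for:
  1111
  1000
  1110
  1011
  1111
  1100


Row parities: 011100
Column parities: 0001

Row P: 011100, Col P: 0001, Corner: 1


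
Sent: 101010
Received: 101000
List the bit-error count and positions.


XOR: 000010

1 error(s) at position(s): 4


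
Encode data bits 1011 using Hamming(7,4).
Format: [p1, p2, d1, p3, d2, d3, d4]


Parity bits: p1=0, p2=1, p3=0

0110011


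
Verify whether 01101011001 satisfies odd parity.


Number of 1s: 6

No, parity error (6 ones)


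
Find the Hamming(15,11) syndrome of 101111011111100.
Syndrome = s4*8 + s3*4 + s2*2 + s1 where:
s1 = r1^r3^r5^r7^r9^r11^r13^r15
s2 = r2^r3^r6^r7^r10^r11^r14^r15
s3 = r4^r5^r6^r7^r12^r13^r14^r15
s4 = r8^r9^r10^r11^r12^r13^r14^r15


s1=0, s2=0, s3=1, s4=0

Syndrome = 4 (error at position 4)


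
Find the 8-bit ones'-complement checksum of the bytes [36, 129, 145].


Sum = 310 mod 256 = 54
Complement = 201

201


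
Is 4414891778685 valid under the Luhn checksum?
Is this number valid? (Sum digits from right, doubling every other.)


Luhn sum = 76
76 mod 10 = 6

Invalid (Luhn sum mod 10 = 6)


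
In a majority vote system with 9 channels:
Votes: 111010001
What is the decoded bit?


Ones: 5 out of 9
Threshold: 5

1 (5/9 voted 1)


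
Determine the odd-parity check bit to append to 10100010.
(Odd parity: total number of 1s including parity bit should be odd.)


Number of 1s in data: 3
Parity bit: 0

0


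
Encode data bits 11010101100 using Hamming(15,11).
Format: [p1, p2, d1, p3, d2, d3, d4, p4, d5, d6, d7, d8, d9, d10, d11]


Parity bits: p1=0, p2=1, p3=0, p4=1

011010110101100


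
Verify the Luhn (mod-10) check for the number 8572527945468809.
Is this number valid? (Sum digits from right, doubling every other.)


Luhn sum = 87
87 mod 10 = 7

Invalid (Luhn sum mod 10 = 7)


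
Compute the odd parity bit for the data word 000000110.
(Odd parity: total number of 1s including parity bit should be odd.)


Number of 1s in data: 2
Parity bit: 1

1


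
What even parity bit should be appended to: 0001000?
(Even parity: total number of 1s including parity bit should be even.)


Number of 1s in data: 1
Parity bit: 1

1


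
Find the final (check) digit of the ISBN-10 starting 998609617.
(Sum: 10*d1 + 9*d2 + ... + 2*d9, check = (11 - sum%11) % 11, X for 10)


Weighted sum: 363
363 mod 11 = 0

Check digit: 0


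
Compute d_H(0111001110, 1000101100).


XOR: 1111100010
Count of 1s: 6

6


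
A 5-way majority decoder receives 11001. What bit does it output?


Ones: 3 out of 5
Threshold: 3

1 (3/5 voted 1)


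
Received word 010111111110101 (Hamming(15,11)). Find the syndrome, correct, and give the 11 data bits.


Syndrome = 0: no error detected

Data: 01111110101 (no errors)


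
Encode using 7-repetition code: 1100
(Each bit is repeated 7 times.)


Each bit -> 7 copies

1111111111111100000000000000


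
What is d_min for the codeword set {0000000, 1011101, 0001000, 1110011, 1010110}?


Comparing all pairs, minimum distance: 1
Can detect 0 errors, correct 0 errors

1


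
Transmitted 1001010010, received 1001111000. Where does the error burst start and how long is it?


XOR: 0000101010

Burst at position 4, length 5


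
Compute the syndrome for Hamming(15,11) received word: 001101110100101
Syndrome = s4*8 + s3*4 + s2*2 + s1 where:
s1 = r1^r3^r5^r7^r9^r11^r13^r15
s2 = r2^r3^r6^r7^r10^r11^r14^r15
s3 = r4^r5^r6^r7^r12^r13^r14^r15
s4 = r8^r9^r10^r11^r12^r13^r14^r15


s1=0, s2=1, s3=1, s4=0

Syndrome = 6 (error at position 6)


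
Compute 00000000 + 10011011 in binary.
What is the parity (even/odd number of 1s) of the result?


00000000 = 0
10011011 = 155
Sum = 155 = 10011011
1s count = 5

odd parity (5 ones in 10011011)


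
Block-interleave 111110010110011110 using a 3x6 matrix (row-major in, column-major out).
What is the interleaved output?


Matrix:
  111110
  010110
  011110
Read columns: 100111101111111000

100111101111111000


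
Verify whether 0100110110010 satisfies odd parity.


Number of 1s: 6

No, parity error (6 ones)


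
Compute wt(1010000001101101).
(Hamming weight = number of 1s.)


Counting 1s in 1010000001101101

7


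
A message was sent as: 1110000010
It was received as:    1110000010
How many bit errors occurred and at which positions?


XOR: 0000000000

0 errors (received matches sent)


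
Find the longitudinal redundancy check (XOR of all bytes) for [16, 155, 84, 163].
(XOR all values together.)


XOR chain: 16 ^ 155 ^ 84 ^ 163 = 124

124


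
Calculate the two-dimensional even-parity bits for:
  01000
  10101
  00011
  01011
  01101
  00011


Row parities: 110110
Column parities: 11011

Row P: 110110, Col P: 11011, Corner: 0


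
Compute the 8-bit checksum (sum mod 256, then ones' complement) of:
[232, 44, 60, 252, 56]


Sum = 644 mod 256 = 132
Complement = 123

123


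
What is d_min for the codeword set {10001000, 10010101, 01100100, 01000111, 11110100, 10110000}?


Comparing all pairs, minimum distance: 2
Can detect 1 errors, correct 0 errors

2


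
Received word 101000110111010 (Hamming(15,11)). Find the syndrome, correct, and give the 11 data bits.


Syndrome = 14: error at position 14

Data: 10010111000 (corrected bit 14)


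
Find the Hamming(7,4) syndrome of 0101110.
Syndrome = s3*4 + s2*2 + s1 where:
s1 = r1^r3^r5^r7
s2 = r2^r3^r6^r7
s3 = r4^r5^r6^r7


s1=1, s2=0, s3=1

Syndrome = 5 (error at position 5)


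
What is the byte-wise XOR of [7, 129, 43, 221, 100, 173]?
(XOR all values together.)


XOR chain: 7 ^ 129 ^ 43 ^ 221 ^ 100 ^ 173 = 185

185


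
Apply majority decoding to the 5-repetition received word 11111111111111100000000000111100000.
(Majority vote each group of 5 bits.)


Groups: 11111, 11111, 11111, 00000, 00000, 01111, 00000
Majority votes: 1110010

1110010


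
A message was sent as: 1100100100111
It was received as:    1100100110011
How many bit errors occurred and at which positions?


XOR: 0000000010100

2 error(s) at position(s): 8, 10


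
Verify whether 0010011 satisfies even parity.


Number of 1s: 3

No, parity error (3 ones)


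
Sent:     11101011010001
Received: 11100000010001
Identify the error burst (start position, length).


XOR: 00001011000000

Burst at position 4, length 4


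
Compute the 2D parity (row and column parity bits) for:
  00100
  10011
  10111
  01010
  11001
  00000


Row parities: 110010
Column parities: 10011

Row P: 110010, Col P: 10011, Corner: 1


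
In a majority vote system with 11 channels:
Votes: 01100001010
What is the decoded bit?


Ones: 4 out of 11
Threshold: 6

0 (4/11 voted 1)


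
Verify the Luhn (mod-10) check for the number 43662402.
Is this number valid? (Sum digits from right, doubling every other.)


Luhn sum = 30
30 mod 10 = 0

Valid (Luhn sum mod 10 = 0)


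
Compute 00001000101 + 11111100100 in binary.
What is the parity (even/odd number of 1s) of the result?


00001000101 = 69
11111100100 = 2020
Sum = 2089 = 100000101001
1s count = 4

even parity (4 ones in 100000101001)


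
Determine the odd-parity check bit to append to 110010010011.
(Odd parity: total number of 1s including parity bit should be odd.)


Number of 1s in data: 6
Parity bit: 1

1


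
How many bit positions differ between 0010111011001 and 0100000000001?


XOR: 0110111011000
Count of 1s: 7

7


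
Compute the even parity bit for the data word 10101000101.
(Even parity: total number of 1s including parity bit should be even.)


Number of 1s in data: 5
Parity bit: 1

1


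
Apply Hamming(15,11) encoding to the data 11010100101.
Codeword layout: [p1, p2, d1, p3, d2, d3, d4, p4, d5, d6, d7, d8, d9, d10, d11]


Parity bits: p1=1, p2=0, p3=0, p4=1

101010110100101


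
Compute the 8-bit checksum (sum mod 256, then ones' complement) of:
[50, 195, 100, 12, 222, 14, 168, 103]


Sum = 864 mod 256 = 96
Complement = 159

159


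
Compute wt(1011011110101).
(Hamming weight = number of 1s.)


Counting 1s in 1011011110101

9


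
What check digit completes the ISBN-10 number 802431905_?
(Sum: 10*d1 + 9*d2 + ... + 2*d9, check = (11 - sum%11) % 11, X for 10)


Weighted sum: 193
193 mod 11 = 6

Check digit: 5


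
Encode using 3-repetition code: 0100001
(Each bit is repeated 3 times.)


Each bit -> 3 copies

000111000000000000111


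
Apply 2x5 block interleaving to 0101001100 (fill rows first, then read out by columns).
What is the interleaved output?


Matrix:
  01010
  01100
Read columns: 0011011000

0011011000


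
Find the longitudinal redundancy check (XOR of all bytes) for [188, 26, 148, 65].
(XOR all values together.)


XOR chain: 188 ^ 26 ^ 148 ^ 65 = 115

115


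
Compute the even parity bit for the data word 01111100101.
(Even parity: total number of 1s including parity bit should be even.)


Number of 1s in data: 7
Parity bit: 1

1


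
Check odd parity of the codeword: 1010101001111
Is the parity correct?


Number of 1s: 8

No, parity error (8 ones)


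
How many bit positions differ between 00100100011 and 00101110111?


XOR: 00001010100
Count of 1s: 3

3


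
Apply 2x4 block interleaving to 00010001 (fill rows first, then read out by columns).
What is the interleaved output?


Matrix:
  0001
  0001
Read columns: 00000011

00000011


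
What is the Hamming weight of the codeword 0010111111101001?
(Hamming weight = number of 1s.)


Counting 1s in 0010111111101001

10


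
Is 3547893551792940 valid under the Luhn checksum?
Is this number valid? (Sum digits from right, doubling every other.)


Luhn sum = 90
90 mod 10 = 0

Valid (Luhn sum mod 10 = 0)


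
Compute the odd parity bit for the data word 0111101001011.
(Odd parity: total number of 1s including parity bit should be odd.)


Number of 1s in data: 8
Parity bit: 1

1


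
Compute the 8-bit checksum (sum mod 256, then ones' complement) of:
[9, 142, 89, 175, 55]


Sum = 470 mod 256 = 214
Complement = 41

41


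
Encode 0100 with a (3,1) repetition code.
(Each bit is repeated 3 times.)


Each bit -> 3 copies

000111000000


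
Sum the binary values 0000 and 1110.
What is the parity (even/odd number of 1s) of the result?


0000 = 0
1110 = 14
Sum = 14 = 1110
1s count = 3

odd parity (3 ones in 1110)


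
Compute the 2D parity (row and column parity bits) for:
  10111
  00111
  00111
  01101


Row parities: 0111
Column parities: 11010

Row P: 0111, Col P: 11010, Corner: 1


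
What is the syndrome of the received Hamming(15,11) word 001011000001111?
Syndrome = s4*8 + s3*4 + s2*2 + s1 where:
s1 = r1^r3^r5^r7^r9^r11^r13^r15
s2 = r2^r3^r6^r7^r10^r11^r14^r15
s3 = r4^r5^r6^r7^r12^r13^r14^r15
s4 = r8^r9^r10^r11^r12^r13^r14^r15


s1=0, s2=0, s3=0, s4=0

Syndrome = 0 (no error)


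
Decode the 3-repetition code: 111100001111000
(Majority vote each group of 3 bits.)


Groups: 111, 100, 001, 111, 000
Majority votes: 10010

10010


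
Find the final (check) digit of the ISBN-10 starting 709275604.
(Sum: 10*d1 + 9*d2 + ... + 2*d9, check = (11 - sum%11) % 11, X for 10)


Weighted sum: 255
255 mod 11 = 2

Check digit: 9


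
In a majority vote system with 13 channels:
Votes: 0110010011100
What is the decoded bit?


Ones: 6 out of 13
Threshold: 7

0 (6/13 voted 1)


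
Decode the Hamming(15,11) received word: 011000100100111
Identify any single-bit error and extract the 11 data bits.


Syndrome = 0: no error detected

Data: 10010100111 (no errors)


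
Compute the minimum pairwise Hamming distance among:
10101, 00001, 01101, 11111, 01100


Comparing all pairs, minimum distance: 1
Can detect 0 errors, correct 0 errors

1


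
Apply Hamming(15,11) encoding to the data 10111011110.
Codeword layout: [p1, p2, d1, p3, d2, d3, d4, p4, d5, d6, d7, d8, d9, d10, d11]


Parity bits: p1=1, p2=1, p3=1, p4=1

111101111011110


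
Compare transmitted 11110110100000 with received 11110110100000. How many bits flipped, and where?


XOR: 00000000000000

0 errors (received matches sent)


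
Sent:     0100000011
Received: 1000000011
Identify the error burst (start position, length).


XOR: 1100000000

Burst at position 0, length 2


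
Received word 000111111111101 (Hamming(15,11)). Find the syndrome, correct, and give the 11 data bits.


Syndrome = 14: error at position 14

Data: 01111111111 (corrected bit 14)


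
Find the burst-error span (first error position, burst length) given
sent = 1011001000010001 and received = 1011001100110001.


XOR: 0000000100100000

Burst at position 7, length 4


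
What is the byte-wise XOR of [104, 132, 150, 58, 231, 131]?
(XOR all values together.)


XOR chain: 104 ^ 132 ^ 150 ^ 58 ^ 231 ^ 131 = 36

36


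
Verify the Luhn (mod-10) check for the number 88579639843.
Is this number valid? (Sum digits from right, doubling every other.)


Luhn sum = 68
68 mod 10 = 8

Invalid (Luhn sum mod 10 = 8)


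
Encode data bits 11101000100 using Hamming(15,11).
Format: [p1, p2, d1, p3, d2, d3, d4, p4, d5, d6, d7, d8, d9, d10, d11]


Parity bits: p1=0, p2=0, p3=1, p4=0

001111001000100


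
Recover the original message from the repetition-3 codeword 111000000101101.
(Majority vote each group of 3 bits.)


Groups: 111, 000, 000, 101, 101
Majority votes: 10011

10011


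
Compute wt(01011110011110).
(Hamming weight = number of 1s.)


Counting 1s in 01011110011110

9


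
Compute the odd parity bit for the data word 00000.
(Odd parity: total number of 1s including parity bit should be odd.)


Number of 1s in data: 0
Parity bit: 1

1


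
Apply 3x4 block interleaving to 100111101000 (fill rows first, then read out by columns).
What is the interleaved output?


Matrix:
  1001
  1110
  1000
Read columns: 111010010100

111010010100


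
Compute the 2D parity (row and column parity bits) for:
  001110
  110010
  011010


Row parities: 111
Column parities: 100110

Row P: 111, Col P: 100110, Corner: 1


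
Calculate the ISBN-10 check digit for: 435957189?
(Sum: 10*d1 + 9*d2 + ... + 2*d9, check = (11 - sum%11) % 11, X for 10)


Weighted sum: 281
281 mod 11 = 6

Check digit: 5


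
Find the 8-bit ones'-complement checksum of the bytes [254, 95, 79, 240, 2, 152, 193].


Sum = 1015 mod 256 = 247
Complement = 8

8


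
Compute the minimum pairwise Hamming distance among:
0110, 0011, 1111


Comparing all pairs, minimum distance: 2
Can detect 1 errors, correct 0 errors

2


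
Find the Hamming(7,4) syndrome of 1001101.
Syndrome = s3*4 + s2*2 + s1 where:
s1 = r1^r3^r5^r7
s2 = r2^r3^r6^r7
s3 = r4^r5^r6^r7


s1=1, s2=1, s3=1

Syndrome = 7 (error at position 7)


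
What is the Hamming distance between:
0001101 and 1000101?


XOR: 1001000
Count of 1s: 2

2


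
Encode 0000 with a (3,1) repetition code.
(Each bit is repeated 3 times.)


Each bit -> 3 copies

000000000000


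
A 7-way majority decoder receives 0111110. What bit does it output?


Ones: 5 out of 7
Threshold: 4

1 (5/7 voted 1)


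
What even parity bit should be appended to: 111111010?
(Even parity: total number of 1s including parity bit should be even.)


Number of 1s in data: 7
Parity bit: 1

1


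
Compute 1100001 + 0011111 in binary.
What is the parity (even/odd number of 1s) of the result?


1100001 = 97
0011111 = 31
Sum = 128 = 10000000
1s count = 1

odd parity (1 ones in 10000000)


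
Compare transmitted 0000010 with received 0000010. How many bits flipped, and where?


XOR: 0000000

0 errors (received matches sent)


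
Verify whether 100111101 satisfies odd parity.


Number of 1s: 6

No, parity error (6 ones)


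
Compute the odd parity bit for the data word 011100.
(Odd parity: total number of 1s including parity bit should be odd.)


Number of 1s in data: 3
Parity bit: 0

0


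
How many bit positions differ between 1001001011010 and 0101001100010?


XOR: 1100000111000
Count of 1s: 5

5


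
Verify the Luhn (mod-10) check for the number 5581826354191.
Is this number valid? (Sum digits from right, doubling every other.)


Luhn sum = 64
64 mod 10 = 4

Invalid (Luhn sum mod 10 = 4)


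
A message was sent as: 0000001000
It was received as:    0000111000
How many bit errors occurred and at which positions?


XOR: 0000110000

2 error(s) at position(s): 4, 5


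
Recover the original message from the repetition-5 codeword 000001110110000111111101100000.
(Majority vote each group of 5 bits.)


Groups: 00000, 11101, 10000, 11111, 11011, 00000
Majority votes: 010110

010110


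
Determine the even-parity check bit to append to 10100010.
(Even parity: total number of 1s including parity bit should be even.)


Number of 1s in data: 3
Parity bit: 1

1
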